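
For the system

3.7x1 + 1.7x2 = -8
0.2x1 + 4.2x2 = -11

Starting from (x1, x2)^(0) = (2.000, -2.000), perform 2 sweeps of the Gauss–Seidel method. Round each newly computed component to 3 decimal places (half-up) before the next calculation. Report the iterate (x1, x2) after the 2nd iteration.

(-0.986, -2.572)

Iteration 1:
  x1 = (-8 - (1.7)·-2.000) / (3.7) = -1.243
  x2 = (-11 - (0.2)·-1.243) / (4.2) = -2.560
Iteration 2:
  x1 = (-8 - (1.7)·-2.560) / (3.7) = -0.986
  x2 = (-11 - (0.2)·-0.986) / (4.2) = -2.572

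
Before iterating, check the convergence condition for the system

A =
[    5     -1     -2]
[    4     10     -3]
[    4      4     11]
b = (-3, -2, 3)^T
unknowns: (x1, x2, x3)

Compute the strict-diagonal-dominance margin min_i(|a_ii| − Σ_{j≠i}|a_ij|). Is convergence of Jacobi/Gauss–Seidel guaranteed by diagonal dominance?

row 1: |5| − (1+2) = 2
row 2: |10| − (4+3) = 3
row 3: |11| − (4+4) = 3
minimum over rows = 2 → strictly diagonally dominant (convergence guaranteed)

2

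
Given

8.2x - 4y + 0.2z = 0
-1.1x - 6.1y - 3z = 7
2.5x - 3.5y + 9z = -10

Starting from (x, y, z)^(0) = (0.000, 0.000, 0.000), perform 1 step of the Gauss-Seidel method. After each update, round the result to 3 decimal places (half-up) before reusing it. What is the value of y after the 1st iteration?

Iteration 1:
  x = (0 - (-4)·0.000 - (0.2)·0.000) / (8.2) = 0.000
  y = (7 - (-1.1)·0.000 - (-3)·0.000) / (-6.1) = -1.148
  z = (-10 - (2.5)·0.000 - (-3.5)·-1.148) / (9) = -1.558

-1.148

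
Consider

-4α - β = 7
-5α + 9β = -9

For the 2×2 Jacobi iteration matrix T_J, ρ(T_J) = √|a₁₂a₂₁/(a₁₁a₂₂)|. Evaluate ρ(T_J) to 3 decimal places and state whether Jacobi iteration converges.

a₁₂a₂₁/(a₁₁a₂₂) = (-1)·(-5) / ((-4)·(9)) = -0.138889
ρ = √|-0.138889| = √0.138889 = 0.373
ρ < 1, so Jacobi converges

0.373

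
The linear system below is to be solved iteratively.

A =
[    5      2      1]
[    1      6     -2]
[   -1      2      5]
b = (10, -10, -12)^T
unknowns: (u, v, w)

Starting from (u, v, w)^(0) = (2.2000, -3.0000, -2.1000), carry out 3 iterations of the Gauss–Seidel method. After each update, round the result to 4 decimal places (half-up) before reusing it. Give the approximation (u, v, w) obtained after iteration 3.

Iteration 1:
  u = (10 - (2)·-3.0000 - (1)·-2.1000) / (5) = 3.6200
  v = (-10 - (1)·3.6200 - (-2)·-2.1000) / (6) = -2.9700
  w = (-12 - (-1)·3.6200 - (2)·-2.9700) / (5) = -0.4880
Iteration 2:
  u = (10 - (2)·-2.9700 - (1)·-0.4880) / (5) = 3.2856
  v = (-10 - (1)·3.2856 - (-2)·-0.4880) / (6) = -2.3769
  w = (-12 - (-1)·3.2856 - (2)·-2.3769) / (5) = -0.7921
Iteration 3:
  u = (10 - (2)·-2.3769 - (1)·-0.7921) / (5) = 3.1092
  v = (-10 - (1)·3.1092 - (-2)·-0.7921) / (6) = -2.4489
  w = (-12 - (-1)·3.1092 - (2)·-2.4489) / (5) = -0.7986

(3.1092, -2.4489, -0.7986)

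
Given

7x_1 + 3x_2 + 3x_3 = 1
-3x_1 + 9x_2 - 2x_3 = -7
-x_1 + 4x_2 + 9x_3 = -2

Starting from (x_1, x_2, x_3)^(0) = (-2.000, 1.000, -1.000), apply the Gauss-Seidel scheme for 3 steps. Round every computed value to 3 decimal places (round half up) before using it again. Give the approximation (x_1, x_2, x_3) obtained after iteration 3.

Iteration 1:
  x_1 = (1 - (3)·1.000 - (3)·-1.000) / (7) = 0.143
  x_2 = (-7 - (-3)·0.143 - (-2)·-1.000) / (9) = -0.952
  x_3 = (-2 - (-1)·0.143 - (4)·-0.952) / (9) = 0.217
Iteration 2:
  x_1 = (1 - (3)·-0.952 - (3)·0.217) / (7) = 0.458
  x_2 = (-7 - (-3)·0.458 - (-2)·0.217) / (9) = -0.577
  x_3 = (-2 - (-1)·0.458 - (4)·-0.577) / (9) = 0.085
Iteration 3:
  x_1 = (1 - (3)·-0.577 - (3)·0.085) / (7) = 0.354
  x_2 = (-7 - (-3)·0.354 - (-2)·0.085) / (9) = -0.641
  x_3 = (-2 - (-1)·0.354 - (4)·-0.641) / (9) = 0.102

(0.354, -0.641, 0.102)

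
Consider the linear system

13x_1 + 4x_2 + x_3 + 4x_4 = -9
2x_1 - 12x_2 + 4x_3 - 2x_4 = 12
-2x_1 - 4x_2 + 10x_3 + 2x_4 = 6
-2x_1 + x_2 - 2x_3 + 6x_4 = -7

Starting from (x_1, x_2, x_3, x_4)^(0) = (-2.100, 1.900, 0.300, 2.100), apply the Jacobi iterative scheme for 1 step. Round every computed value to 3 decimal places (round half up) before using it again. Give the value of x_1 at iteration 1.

-1.946

Iteration 1:
  x_1 = (-9 - (4)·1.900 - (1)·0.300 - (4)·2.100) / (13) = -1.946
  x_2 = (12 - (2)·-2.100 - (4)·0.300 - (-2)·2.100) / (-12) = -1.600
  x_3 = (6 - (-2)·-2.100 - (-4)·1.900 - (2)·2.100) / (10) = 0.520
  x_4 = (-7 - (-2)·-2.100 - (1)·1.900 - (-2)·0.300) / (6) = -2.083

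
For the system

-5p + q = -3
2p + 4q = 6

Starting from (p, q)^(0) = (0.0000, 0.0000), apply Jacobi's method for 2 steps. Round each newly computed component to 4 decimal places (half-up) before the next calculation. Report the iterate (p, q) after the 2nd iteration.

Iteration 1:
  p = (-3 - (1)·0.0000) / (-5) = 0.6000
  q = (6 - (2)·0.0000) / (4) = 1.5000
Iteration 2:
  p = (-3 - (1)·1.5000) / (-5) = 0.9000
  q = (6 - (2)·0.6000) / (4) = 1.2000

(0.9000, 1.2000)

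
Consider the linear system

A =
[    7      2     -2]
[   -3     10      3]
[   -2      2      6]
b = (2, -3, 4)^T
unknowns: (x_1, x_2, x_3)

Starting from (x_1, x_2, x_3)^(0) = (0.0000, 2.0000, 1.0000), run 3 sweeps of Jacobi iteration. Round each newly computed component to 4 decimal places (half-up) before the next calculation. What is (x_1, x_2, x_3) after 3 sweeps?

Iteration 1:
  x_1 = (2 - (2)·2.0000 - (-2)·1.0000) / (7) = 0.0000
  x_2 = (-3 - (-3)·0.0000 - (3)·1.0000) / (10) = -0.6000
  x_3 = (4 - (-2)·0.0000 - (2)·2.0000) / (6) = 0.0000
Iteration 2:
  x_1 = (2 - (2)·-0.6000 - (-2)·0.0000) / (7) = 0.4571
  x_2 = (-3 - (-3)·0.0000 - (3)·0.0000) / (10) = -0.3000
  x_3 = (4 - (-2)·0.0000 - (2)·-0.6000) / (6) = 0.8667
Iteration 3:
  x_1 = (2 - (2)·-0.3000 - (-2)·0.8667) / (7) = 0.6191
  x_2 = (-3 - (-3)·0.4571 - (3)·0.8667) / (10) = -0.4229
  x_3 = (4 - (-2)·0.4571 - (2)·-0.3000) / (6) = 0.9190

(0.6191, -0.4229, 0.9190)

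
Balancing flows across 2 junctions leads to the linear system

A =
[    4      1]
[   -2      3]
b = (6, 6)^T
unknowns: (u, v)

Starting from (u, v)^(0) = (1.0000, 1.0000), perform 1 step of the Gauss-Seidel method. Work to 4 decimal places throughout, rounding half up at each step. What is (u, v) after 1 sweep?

(1.2500, 2.8333)

Iteration 1:
  u = (6 - (1)·1.0000) / (4) = 1.2500
  v = (6 - (-2)·1.2500) / (3) = 2.8333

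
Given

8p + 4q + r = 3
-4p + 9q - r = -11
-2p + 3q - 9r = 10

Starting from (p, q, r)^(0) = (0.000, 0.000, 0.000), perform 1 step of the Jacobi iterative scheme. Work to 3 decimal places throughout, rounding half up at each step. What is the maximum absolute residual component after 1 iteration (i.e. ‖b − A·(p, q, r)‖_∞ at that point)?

Iteration 1:
  p = (3 - (4)·0.000 - (1)·0.000) / (8) = 0.375
  q = (-11 - (-4)·0.000 - (-1)·0.000) / (9) = -1.222
  r = (10 - (-2)·0.000 - (3)·0.000) / (-9) = -1.111
Residual b − A·x = (5.999, 0.387, 4.417); ∞-norm = 5.999

5.999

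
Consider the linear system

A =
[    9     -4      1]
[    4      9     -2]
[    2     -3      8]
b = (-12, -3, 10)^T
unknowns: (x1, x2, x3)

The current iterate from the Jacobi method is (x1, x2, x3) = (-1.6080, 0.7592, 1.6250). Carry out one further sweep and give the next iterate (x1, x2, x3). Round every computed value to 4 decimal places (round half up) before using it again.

(-1.1765, 0.7424, 1.9367)

One sweep:
  x1 = (-12 - (-4)·0.7592 - (1)·1.6250) / (9) = -1.1765
  x2 = (-3 - (4)·-1.6080 - (-2)·1.6250) / (9) = 0.7424
  x3 = (10 - (2)·-1.6080 - (-3)·0.7592) / (8) = 1.9367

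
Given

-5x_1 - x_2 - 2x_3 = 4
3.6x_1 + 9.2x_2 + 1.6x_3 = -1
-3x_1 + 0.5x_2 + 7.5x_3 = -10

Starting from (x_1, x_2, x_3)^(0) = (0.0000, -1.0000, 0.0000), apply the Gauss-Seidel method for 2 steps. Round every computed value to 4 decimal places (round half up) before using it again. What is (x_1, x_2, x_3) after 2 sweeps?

Iteration 1:
  x_1 = (4 - (-1)·-1.0000 - (-2)·0.0000) / (-5) = -0.6000
  x_2 = (-1 - (3.6)·-0.6000 - (1.6)·0.0000) / (9.2) = 0.1261
  x_3 = (-10 - (-3)·-0.6000 - (0.5)·0.1261) / (7.5) = -1.5817
Iteration 2:
  x_1 = (4 - (-1)·0.1261 - (-2)·-1.5817) / (-5) = -0.1925
  x_2 = (-1 - (3.6)·-0.1925 - (1.6)·-1.5817) / (9.2) = 0.2417
  x_3 = (-10 - (-3)·-0.1925 - (0.5)·0.2417) / (7.5) = -1.4264

(-0.1925, 0.2417, -1.4264)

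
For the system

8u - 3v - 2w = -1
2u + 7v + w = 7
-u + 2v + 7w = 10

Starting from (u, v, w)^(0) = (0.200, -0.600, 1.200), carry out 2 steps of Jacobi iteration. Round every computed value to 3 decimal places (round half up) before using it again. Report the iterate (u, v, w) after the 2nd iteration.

(0.571, 0.782, 1.201)

Iteration 1:
  u = (-1 - (-3)·-0.600 - (-2)·1.200) / (8) = -0.050
  v = (7 - (2)·0.200 - (1)·1.200) / (7) = 0.771
  w = (10 - (-1)·0.200 - (2)·-0.600) / (7) = 1.629
Iteration 2:
  u = (-1 - (-3)·0.771 - (-2)·1.629) / (8) = 0.571
  v = (7 - (2)·-0.050 - (1)·1.629) / (7) = 0.782
  w = (10 - (-1)·-0.050 - (2)·0.771) / (7) = 1.201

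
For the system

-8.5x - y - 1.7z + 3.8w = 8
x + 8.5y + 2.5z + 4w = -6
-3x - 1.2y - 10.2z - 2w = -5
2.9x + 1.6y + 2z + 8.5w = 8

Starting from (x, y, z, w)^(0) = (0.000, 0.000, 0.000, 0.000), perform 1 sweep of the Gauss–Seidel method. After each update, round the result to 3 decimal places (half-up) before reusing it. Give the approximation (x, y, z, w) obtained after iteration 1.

Iteration 1:
  x = (8 - (-1)·0.000 - (-1.7)·0.000 - (3.8)·0.000) / (-8.5) = -0.941
  y = (-6 - (1)·-0.941 - (2.5)·0.000 - (4)·0.000) / (8.5) = -0.595
  z = (-5 - (-3)·-0.941 - (-1.2)·-0.595 - (-2)·0.000) / (-10.2) = 0.837
  w = (8 - (2.9)·-0.941 - (1.6)·-0.595 - (2)·0.837) / (8.5) = 1.177

(-0.941, -0.595, 0.837, 1.177)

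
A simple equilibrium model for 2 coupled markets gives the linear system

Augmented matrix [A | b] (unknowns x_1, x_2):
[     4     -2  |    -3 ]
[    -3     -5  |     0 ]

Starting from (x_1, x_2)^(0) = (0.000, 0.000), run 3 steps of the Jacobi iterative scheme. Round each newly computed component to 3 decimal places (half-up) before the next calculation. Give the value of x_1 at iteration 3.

Iteration 1:
  x_1 = (-3 - (-2)·0.000) / (4) = -0.750
  x_2 = (0 - (-3)·0.000) / (-5) = 0.000
Iteration 2:
  x_1 = (-3 - (-2)·0.000) / (4) = -0.750
  x_2 = (0 - (-3)·-0.750) / (-5) = 0.450
Iteration 3:
  x_1 = (-3 - (-2)·0.450) / (4) = -0.525
  x_2 = (0 - (-3)·-0.750) / (-5) = 0.450

-0.525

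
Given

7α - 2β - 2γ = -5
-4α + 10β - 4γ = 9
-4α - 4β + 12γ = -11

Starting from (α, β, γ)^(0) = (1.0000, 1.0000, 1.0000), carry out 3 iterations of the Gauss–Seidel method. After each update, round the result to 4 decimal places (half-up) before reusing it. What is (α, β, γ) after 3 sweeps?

Iteration 1:
  α = (-5 - (-2)·1.0000 - (-2)·1.0000) / (7) = -0.1429
  β = (9 - (-4)·-0.1429 - (-4)·1.0000) / (10) = 1.2428
  γ = (-11 - (-4)·-0.1429 - (-4)·1.2428) / (12) = -0.5500
Iteration 2:
  α = (-5 - (-2)·1.2428 - (-2)·-0.5500) / (7) = -0.5163
  β = (9 - (-4)·-0.5163 - (-4)·-0.5500) / (10) = 0.4735
  γ = (-11 - (-4)·-0.5163 - (-4)·0.4735) / (12) = -0.9309
Iteration 3:
  α = (-5 - (-2)·0.4735 - (-2)·-0.9309) / (7) = -0.8450
  β = (9 - (-4)·-0.8450 - (-4)·-0.9309) / (10) = 0.1896
  γ = (-11 - (-4)·-0.8450 - (-4)·0.1896) / (12) = -1.1351

(-0.8450, 0.1896, -1.1351)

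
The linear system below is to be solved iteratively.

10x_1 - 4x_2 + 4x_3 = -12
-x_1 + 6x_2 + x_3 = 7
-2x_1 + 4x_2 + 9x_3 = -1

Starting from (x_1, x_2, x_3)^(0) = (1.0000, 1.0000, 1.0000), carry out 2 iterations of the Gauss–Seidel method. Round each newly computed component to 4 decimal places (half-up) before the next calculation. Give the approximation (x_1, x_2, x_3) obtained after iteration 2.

(-0.5867, 1.1911, -0.7709)

Iteration 1:
  x_1 = (-12 - (-4)·1.0000 - (4)·1.0000) / (10) = -1.2000
  x_2 = (7 - (-1)·-1.2000 - (1)·1.0000) / (6) = 0.8000
  x_3 = (-1 - (-2)·-1.2000 - (4)·0.8000) / (9) = -0.7333
Iteration 2:
  x_1 = (-12 - (-4)·0.8000 - (4)·-0.7333) / (10) = -0.5867
  x_2 = (7 - (-1)·-0.5867 - (1)·-0.7333) / (6) = 1.1911
  x_3 = (-1 - (-2)·-0.5867 - (4)·1.1911) / (9) = -0.7709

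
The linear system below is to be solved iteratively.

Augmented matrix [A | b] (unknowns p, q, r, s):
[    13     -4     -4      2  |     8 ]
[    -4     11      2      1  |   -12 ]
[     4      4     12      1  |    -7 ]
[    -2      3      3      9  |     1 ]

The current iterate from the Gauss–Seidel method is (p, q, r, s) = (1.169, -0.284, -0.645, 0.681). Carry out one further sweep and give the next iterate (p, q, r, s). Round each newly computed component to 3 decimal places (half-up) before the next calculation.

(0.225, -0.954, -0.397, 0.611)

One sweep:
  p = (8 - (-4)·-0.284 - (-4)·-0.645 - (2)·0.681) / (13) = 0.225
  q = (-12 - (-4)·0.225 - (2)·-0.645 - (1)·0.681) / (11) = -0.954
  r = (-7 - (4)·0.225 - (4)·-0.954 - (1)·0.681) / (12) = -0.397
  s = (1 - (-2)·0.225 - (3)·-0.954 - (3)·-0.397) / (9) = 0.611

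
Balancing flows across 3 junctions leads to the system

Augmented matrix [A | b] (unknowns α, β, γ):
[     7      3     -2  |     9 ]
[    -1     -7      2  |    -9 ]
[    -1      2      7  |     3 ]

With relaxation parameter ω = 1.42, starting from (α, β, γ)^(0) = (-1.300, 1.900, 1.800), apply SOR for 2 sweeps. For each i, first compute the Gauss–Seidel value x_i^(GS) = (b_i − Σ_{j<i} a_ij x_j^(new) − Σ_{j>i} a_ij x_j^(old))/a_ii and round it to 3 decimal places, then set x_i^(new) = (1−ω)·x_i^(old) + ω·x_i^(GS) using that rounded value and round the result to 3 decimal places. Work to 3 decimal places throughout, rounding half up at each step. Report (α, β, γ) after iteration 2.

(0.055, 1.117, 0.295)

Iteration 1:
  α: GS value = (9 - (3)·1.900 - (-2)·1.800) / (7) = 0.986;  α ← (1−ω)·-1.300 + ω·0.986 = 1.946
  β: GS value = (-9 - (-1)·1.946 - (2)·1.800) / (-7) = 1.522;  β ← (1−ω)·1.900 + ω·1.522 = 1.363
  γ: GS value = (3 - (-1)·1.946 - (2)·1.363) / (7) = 0.317;  γ ← (1−ω)·1.800 + ω·0.317 = -0.306
Iteration 2:
  α: GS value = (9 - (3)·1.363 - (-2)·-0.306) / (7) = 0.614;  α ← (1−ω)·1.946 + ω·0.614 = 0.055
  β: GS value = (-9 - (-1)·0.055 - (2)·-0.306) / (-7) = 1.190;  β ← (1−ω)·1.363 + ω·1.190 = 1.117
  γ: GS value = (3 - (-1)·0.055 - (2)·1.117) / (7) = 0.117;  γ ← (1−ω)·-0.306 + ω·0.117 = 0.295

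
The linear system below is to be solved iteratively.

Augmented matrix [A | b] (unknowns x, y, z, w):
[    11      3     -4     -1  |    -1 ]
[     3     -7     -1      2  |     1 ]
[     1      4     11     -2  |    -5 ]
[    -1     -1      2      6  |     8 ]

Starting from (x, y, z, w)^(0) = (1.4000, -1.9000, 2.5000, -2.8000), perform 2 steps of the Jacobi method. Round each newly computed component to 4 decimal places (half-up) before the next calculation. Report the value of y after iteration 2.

Iteration 1:
  x = (-1 - (3)·-1.9000 - (-4)·2.5000 - (-1)·-2.8000) / (11) = 1.0818
  y = (1 - (3)·1.4000 - (-1)·2.5000 - (2)·-2.8000) / (-7) = -0.7000
  z = (-5 - (1)·1.4000 - (4)·-1.9000 - (-2)·-2.8000) / (11) = -0.4000
  w = (8 - (-1)·1.4000 - (-1)·-1.9000 - (2)·2.5000) / (6) = 0.4167
Iteration 2:
  x = (-1 - (3)·-0.7000 - (-4)·-0.4000 - (-1)·0.4167) / (11) = -0.0076
  y = (1 - (3)·1.0818 - (-1)·-0.4000 - (2)·0.4167) / (-7) = 0.4970
  z = (-5 - (1)·1.0818 - (4)·-0.7000 - (-2)·0.4167) / (11) = -0.2226
  w = (8 - (-1)·1.0818 - (-1)·-0.7000 - (2)·-0.4000) / (6) = 1.5303

0.4970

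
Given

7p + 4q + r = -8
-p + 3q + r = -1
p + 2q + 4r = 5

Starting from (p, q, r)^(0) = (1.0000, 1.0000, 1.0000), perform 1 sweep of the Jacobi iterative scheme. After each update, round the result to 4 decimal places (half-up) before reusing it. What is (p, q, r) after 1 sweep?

Iteration 1:
  p = (-8 - (4)·1.0000 - (1)·1.0000) / (7) = -1.8571
  q = (-1 - (-1)·1.0000 - (1)·1.0000) / (3) = -0.3333
  r = (5 - (1)·1.0000 - (2)·1.0000) / (4) = 0.5000

(-1.8571, -0.3333, 0.5000)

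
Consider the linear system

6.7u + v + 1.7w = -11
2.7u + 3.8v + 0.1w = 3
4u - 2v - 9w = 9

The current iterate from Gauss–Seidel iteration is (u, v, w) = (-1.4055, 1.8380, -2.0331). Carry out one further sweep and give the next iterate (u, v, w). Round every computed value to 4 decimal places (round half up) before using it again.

One sweep:
  u = (-11 - (1)·1.8380 - (1.7)·-2.0331) / (6.7) = -1.4003
  v = (3 - (2.7)·-1.4003 - (0.1)·-2.0331) / (3.8) = 1.8379
  w = (9 - (4)·-1.4003 - (-2)·1.8379) / (-9) = -2.0308

(-1.4003, 1.8379, -2.0308)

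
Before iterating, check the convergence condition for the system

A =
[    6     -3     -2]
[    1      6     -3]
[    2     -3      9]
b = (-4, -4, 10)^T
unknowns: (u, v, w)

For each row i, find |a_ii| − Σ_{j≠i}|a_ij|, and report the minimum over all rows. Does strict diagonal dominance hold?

1

row 1: |6| − (3+2) = 1
row 2: |6| − (1+3) = 2
row 3: |9| − (2+3) = 4
minimum over rows = 1 → strictly diagonally dominant (convergence guaranteed)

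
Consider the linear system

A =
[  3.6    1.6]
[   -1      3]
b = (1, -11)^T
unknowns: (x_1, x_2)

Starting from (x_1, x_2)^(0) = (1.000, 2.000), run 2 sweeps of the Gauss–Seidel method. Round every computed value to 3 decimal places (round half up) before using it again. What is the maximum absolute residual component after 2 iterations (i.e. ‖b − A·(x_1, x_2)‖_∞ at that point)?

1.391

Iteration 1:
  x_1 = (1 - (1.6)·2.000) / (3.6) = -0.611
  x_2 = (-11 - (-1)·-0.611) / (3) = -3.870
Iteration 2:
  x_1 = (1 - (1.6)·-3.870) / (3.6) = 1.998
  x_2 = (-11 - (-1)·1.998) / (3) = -3.001
Residual b − A·x = (-1.391, 0.001); ∞-norm = 1.391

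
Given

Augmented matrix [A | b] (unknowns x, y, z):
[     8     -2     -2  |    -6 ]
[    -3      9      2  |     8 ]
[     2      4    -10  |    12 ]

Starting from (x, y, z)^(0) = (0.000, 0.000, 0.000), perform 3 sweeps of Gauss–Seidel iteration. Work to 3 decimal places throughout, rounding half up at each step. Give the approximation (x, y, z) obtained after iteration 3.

Iteration 1:
  x = (-6 - (-2)·0.000 - (-2)·0.000) / (8) = -0.750
  y = (8 - (-3)·-0.750 - (2)·0.000) / (9) = 0.639
  z = (12 - (2)·-0.750 - (4)·0.639) / (-10) = -1.094
Iteration 2:
  x = (-6 - (-2)·0.639 - (-2)·-1.094) / (8) = -0.864
  y = (8 - (-3)·-0.864 - (2)·-1.094) / (9) = 0.844
  z = (12 - (2)·-0.864 - (4)·0.844) / (-10) = -1.035
Iteration 3:
  x = (-6 - (-2)·0.844 - (-2)·-1.035) / (8) = -0.798
  y = (8 - (-3)·-0.798 - (2)·-1.035) / (9) = 0.853
  z = (12 - (2)·-0.798 - (4)·0.853) / (-10) = -1.018

(-0.798, 0.853, -1.018)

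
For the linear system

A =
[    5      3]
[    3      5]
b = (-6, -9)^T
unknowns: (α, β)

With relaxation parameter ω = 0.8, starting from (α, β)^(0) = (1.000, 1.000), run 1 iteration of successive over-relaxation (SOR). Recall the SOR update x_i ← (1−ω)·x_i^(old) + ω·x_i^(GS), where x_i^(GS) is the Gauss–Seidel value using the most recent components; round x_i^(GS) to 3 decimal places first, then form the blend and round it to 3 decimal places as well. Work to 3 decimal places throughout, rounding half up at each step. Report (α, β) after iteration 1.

(-1.240, -0.645)

Iteration 1:
  α: GS value = (-6 - (3)·1.000) / (5) = -1.800;  α ← (1−ω)·1.000 + ω·-1.800 = -1.240
  β: GS value = (-9 - (3)·-1.240) / (5) = -1.056;  β ← (1−ω)·1.000 + ω·-1.056 = -0.645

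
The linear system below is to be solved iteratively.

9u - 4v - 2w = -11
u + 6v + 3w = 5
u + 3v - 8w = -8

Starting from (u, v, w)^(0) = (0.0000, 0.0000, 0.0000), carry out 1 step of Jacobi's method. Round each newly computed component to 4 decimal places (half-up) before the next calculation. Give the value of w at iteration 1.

Iteration 1:
  u = (-11 - (-4)·0.0000 - (-2)·0.0000) / (9) = -1.2222
  v = (5 - (1)·0.0000 - (3)·0.0000) / (6) = 0.8333
  w = (-8 - (1)·0.0000 - (3)·0.0000) / (-8) = 1.0000

1.0000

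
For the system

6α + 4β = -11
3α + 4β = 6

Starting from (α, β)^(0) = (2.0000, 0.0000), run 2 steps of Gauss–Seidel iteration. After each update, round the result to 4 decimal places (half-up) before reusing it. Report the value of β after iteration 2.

4.3125

Iteration 1:
  α = (-11 - (4)·0.0000) / (6) = -1.8333
  β = (6 - (3)·-1.8333) / (4) = 2.8750
Iteration 2:
  α = (-11 - (4)·2.8750) / (6) = -3.7500
  β = (6 - (3)·-3.7500) / (4) = 4.3125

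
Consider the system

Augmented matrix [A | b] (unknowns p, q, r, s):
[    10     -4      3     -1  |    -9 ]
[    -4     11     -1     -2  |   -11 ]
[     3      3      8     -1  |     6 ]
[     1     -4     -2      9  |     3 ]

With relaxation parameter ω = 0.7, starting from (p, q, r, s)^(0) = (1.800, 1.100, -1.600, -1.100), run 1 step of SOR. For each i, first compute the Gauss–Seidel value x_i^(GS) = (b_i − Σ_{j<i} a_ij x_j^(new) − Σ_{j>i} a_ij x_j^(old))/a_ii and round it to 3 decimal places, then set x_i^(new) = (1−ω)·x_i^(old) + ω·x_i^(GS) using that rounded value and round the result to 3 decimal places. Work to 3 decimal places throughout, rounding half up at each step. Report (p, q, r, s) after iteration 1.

Iteration 1:
  p: GS value = (-9 - (-4)·1.100 - (3)·-1.600 - (-1)·-1.100) / (10) = -0.090;  p ← (1−ω)·1.800 + ω·-0.090 = 0.477
  q: GS value = (-11 - (-4)·0.477 - (-1)·-1.600 - (-2)·-1.100) / (11) = -1.172;  q ← (1−ω)·1.100 + ω·-1.172 = -0.490
  r: GS value = (6 - (3)·0.477 - (3)·-0.490 - (-1)·-1.100) / (8) = 0.617;  r ← (1−ω)·-1.600 + ω·0.617 = -0.048
  s: GS value = (3 - (1)·0.477 - (-4)·-0.490 - (-2)·-0.048) / (9) = 0.052;  s ← (1−ω)·-1.100 + ω·0.052 = -0.294

(0.477, -0.490, -0.048, -0.294)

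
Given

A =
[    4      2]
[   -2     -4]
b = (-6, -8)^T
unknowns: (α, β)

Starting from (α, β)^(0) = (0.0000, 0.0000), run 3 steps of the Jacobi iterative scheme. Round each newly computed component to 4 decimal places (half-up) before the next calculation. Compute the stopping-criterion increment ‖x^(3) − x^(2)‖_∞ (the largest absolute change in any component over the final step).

0.5000

Iteration 1:
  α = (-6 - (2)·0.0000) / (4) = -1.5000
  β = (-8 - (-2)·0.0000) / (-4) = 2.0000
Iteration 2:
  α = (-6 - (2)·2.0000) / (4) = -2.5000
  β = (-8 - (-2)·-1.5000) / (-4) = 2.7500
Iteration 3:
  α = (-6 - (2)·2.7500) / (4) = -2.8750
  β = (-8 - (-2)·-2.5000) / (-4) = 3.2500
Change: (-0.3750, 0.5000) → max |·| = 0.5000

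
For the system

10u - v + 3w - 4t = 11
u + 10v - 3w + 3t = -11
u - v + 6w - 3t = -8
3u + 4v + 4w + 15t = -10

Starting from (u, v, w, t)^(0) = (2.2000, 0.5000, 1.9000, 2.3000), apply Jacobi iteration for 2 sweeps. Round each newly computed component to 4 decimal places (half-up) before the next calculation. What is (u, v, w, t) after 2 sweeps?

(0.3973, -0.8660, -2.6967, -0.4582)

Iteration 1:
  u = (11 - (-1)·0.5000 - (3)·1.9000 - (-4)·2.3000) / (10) = 1.5000
  v = (-11 - (1)·2.2000 - (-3)·1.9000 - (3)·2.3000) / (10) = -1.4400
  w = (-8 - (1)·2.2000 - (-1)·0.5000 - (-3)·2.3000) / (6) = -0.4667
  t = (-10 - (3)·2.2000 - (4)·0.5000 - (4)·1.9000) / (15) = -1.7467
Iteration 2:
  u = (11 - (-1)·-1.4400 - (3)·-0.4667 - (-4)·-1.7467) / (10) = 0.3973
  v = (-11 - (1)·1.5000 - (-3)·-0.4667 - (3)·-1.7467) / (10) = -0.8660
  w = (-8 - (1)·1.5000 - (-1)·-1.4400 - (-3)·-1.7467) / (6) = -2.6967
  t = (-10 - (3)·1.5000 - (4)·-1.4400 - (4)·-0.4667) / (15) = -0.4582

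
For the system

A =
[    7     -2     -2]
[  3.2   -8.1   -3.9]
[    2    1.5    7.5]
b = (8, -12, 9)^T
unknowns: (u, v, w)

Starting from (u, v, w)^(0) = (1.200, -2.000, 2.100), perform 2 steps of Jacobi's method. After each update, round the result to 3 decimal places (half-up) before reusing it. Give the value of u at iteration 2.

Iteration 1:
  u = (8 - (-2)·-2.000 - (-2)·2.100) / (7) = 1.171
  v = (-12 - (3.2)·1.200 - (-3.9)·2.100) / (-8.1) = 0.944
  w = (9 - (2)·1.200 - (1.5)·-2.000) / (7.5) = 1.280
Iteration 2:
  u = (8 - (-2)·0.944 - (-2)·1.280) / (7) = 1.778
  v = (-12 - (3.2)·1.171 - (-3.9)·1.280) / (-8.1) = 1.328
  w = (9 - (2)·1.171 - (1.5)·0.944) / (7.5) = 0.699

1.778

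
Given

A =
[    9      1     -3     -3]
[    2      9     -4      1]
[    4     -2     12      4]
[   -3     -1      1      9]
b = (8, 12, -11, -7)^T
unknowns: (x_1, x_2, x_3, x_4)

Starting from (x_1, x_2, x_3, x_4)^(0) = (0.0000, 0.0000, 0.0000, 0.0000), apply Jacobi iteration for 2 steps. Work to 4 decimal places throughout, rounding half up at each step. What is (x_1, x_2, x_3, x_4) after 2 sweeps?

Iteration 1:
  x_1 = (8 - (1)·0.0000 - (-3)·0.0000 - (-3)·0.0000) / (9) = 0.8889
  x_2 = (12 - (2)·0.0000 - (-4)·0.0000 - (1)·0.0000) / (9) = 1.3333
  x_3 = (-11 - (4)·0.0000 - (-2)·0.0000 - (4)·0.0000) / (12) = -0.9167
  x_4 = (-7 - (-3)·0.0000 - (-1)·0.0000 - (1)·0.0000) / (9) = -0.7778
Iteration 2:
  x_1 = (8 - (1)·1.3333 - (-3)·-0.9167 - (-3)·-0.7778) / (9) = 0.1759
  x_2 = (12 - (2)·0.8889 - (-4)·-0.9167 - (1)·-0.7778) / (9) = 0.8148
  x_3 = (-11 - (4)·0.8889 - (-2)·1.3333 - (4)·-0.7778) / (12) = -0.7315
  x_4 = (-7 - (-3)·0.8889 - (-1)·1.3333 - (1)·-0.9167) / (9) = -0.2315

(0.1759, 0.8148, -0.7315, -0.2315)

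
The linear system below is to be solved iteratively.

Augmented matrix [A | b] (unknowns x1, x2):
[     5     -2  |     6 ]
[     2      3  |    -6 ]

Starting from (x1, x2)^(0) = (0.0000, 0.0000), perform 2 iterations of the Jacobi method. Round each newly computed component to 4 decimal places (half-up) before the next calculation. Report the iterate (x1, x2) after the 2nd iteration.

(0.4000, -2.8000)

Iteration 1:
  x1 = (6 - (-2)·0.0000) / (5) = 1.2000
  x2 = (-6 - (2)·0.0000) / (3) = -2.0000
Iteration 2:
  x1 = (6 - (-2)·-2.0000) / (5) = 0.4000
  x2 = (-6 - (2)·1.2000) / (3) = -2.8000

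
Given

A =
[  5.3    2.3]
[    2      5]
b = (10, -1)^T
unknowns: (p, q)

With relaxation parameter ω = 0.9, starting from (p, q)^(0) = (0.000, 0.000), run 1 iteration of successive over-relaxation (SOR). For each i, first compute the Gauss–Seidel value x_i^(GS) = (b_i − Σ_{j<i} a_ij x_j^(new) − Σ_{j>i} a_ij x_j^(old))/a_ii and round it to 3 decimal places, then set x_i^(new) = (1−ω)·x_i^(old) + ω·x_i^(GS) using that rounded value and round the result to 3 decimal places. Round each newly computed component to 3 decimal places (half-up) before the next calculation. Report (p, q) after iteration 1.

(1.698, -0.791)

Iteration 1:
  p: GS value = (10 - (2.3)·0.000) / (5.3) = 1.887;  p ← (1−ω)·0.000 + ω·1.887 = 1.698
  q: GS value = (-1 - (2)·1.698) / (5) = -0.879;  q ← (1−ω)·0.000 + ω·-0.879 = -0.791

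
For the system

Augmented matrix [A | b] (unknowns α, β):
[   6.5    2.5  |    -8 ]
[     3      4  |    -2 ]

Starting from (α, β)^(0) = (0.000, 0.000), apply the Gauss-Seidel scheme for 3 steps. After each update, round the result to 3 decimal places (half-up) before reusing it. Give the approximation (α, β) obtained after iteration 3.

Iteration 1:
  α = (-8 - (2.5)·0.000) / (6.5) = -1.231
  β = (-2 - (3)·-1.231) / (4) = 0.423
Iteration 2:
  α = (-8 - (2.5)·0.423) / (6.5) = -1.393
  β = (-2 - (3)·-1.393) / (4) = 0.545
Iteration 3:
  α = (-8 - (2.5)·0.545) / (6.5) = -1.440
  β = (-2 - (3)·-1.440) / (4) = 0.580

(-1.440, 0.580)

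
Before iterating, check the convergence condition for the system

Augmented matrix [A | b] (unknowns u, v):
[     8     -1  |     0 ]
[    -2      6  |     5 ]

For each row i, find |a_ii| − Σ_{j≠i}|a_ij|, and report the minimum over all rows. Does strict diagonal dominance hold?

4

row 1: |8| − (1) = 7
row 2: |6| − (2) = 4
minimum over rows = 4 → strictly diagonally dominant (convergence guaranteed)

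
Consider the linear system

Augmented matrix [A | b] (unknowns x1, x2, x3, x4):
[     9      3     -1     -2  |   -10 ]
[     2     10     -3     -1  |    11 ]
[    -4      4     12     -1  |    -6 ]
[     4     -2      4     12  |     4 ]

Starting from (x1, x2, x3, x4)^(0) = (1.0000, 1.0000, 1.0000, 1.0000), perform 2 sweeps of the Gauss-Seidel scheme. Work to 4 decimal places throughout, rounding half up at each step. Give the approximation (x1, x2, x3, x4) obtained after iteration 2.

(-1.5154, 1.1392, -1.2645, 1.4498)

Iteration 1:
  x1 = (-10 - (3)·1.0000 - (-1)·1.0000 - (-2)·1.0000) / (9) = -1.1111
  x2 = (11 - (2)·-1.1111 - (-3)·1.0000 - (-1)·1.0000) / (10) = 1.7222
  x3 = (-6 - (-4)·-1.1111 - (4)·1.7222 - (-1)·1.0000) / (12) = -1.3611
  x4 = (4 - (4)·-1.1111 - (-2)·1.7222 - (4)·-1.3611) / (12) = 1.4444
Iteration 2:
  x1 = (-10 - (3)·1.7222 - (-1)·-1.3611 - (-2)·1.4444) / (9) = -1.5154
  x2 = (11 - (2)·-1.5154 - (-3)·-1.3611 - (-1)·1.4444) / (10) = 1.1392
  x3 = (-6 - (-4)·-1.5154 - (4)·1.1392 - (-1)·1.4444) / (12) = -1.2645
  x4 = (4 - (4)·-1.5154 - (-2)·1.1392 - (4)·-1.2645) / (12) = 1.4498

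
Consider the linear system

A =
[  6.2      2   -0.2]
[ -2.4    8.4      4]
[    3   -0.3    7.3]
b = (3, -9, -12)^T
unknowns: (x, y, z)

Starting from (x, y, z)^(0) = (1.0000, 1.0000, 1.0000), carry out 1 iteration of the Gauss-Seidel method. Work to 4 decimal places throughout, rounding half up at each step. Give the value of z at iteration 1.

-1.7847

Iteration 1:
  x = (3 - (2)·1.0000 - (-0.2)·1.0000) / (6.2) = 0.1935
  y = (-9 - (-2.4)·0.1935 - (4)·1.0000) / (8.4) = -1.4923
  z = (-12 - (3)·0.1935 - (-0.3)·-1.4923) / (7.3) = -1.7847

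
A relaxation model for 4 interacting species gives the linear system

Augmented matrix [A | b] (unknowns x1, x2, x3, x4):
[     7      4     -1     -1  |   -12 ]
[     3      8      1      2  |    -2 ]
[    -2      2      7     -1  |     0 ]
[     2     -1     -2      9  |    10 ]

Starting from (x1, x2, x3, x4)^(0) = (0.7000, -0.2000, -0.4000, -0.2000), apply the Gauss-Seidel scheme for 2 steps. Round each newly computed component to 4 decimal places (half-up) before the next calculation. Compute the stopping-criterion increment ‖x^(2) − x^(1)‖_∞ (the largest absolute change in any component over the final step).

0.2938

Iteration 1:
  x1 = (-12 - (4)·-0.2000 - (-1)·-0.4000 - (-1)·-0.2000) / (7) = -1.6857
  x2 = (-2 - (3)·-1.6857 - (1)·-0.4000 - (2)·-0.2000) / (8) = 0.4821
  x3 = (0 - (-2)·-1.6857 - (2)·0.4821 - (-1)·-0.2000) / (7) = -0.6479
  x4 = (10 - (2)·-1.6857 - (-1)·0.4821 - (-2)·-0.6479) / (9) = 1.3953
Iteration 2:
  x1 = (-12 - (4)·0.4821 - (-1)·-0.6479 - (-1)·1.3953) / (7) = -1.8830
  x2 = (-2 - (3)·-1.8830 - (1)·-0.6479 - (2)·1.3953) / (8) = 0.1883
  x3 = (0 - (-2)·-1.8830 - (2)·0.1883 - (-1)·1.3953) / (7) = -0.3925
  x4 = (10 - (2)·-1.8830 - (-1)·0.1883 - (-2)·-0.3925) / (9) = 1.4633
Change: (-0.1973, -0.2938, 0.2554, 0.0680) → max |·| = 0.2938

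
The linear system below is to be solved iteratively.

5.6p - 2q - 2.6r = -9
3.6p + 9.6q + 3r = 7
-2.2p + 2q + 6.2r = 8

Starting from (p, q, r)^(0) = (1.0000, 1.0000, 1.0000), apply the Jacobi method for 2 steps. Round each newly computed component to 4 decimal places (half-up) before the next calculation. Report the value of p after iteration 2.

-0.9782

Iteration 1:
  p = (-9 - (-2)·1.0000 - (-2.6)·1.0000) / (5.6) = -0.7857
  q = (7 - (3.6)·1.0000 - (3)·1.0000) / (9.6) = 0.0417
  r = (8 - (-2.2)·1.0000 - (2)·1.0000) / (6.2) = 1.3226
Iteration 2:
  p = (-9 - (-2)·0.0417 - (-2.6)·1.3226) / (5.6) = -0.9782
  q = (7 - (3.6)·-0.7857 - (3)·1.3226) / (9.6) = 0.6105
  r = (8 - (-2.2)·-0.7857 - (2)·0.0417) / (6.2) = 0.9981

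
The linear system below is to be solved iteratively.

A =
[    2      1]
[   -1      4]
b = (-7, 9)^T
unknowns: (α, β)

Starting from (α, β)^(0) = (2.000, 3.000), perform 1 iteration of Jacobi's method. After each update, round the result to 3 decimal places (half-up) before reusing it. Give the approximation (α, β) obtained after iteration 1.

(-5.000, 2.750)

Iteration 1:
  α = (-7 - (1)·3.000) / (2) = -5.000
  β = (9 - (-1)·2.000) / (4) = 2.750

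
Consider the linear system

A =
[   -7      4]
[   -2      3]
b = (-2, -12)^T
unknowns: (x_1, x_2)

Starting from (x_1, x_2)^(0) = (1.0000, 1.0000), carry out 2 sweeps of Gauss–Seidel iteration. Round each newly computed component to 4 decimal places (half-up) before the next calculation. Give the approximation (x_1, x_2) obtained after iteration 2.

Iteration 1:
  x_1 = (-2 - (4)·1.0000) / (-7) = 0.8571
  x_2 = (-12 - (-2)·0.8571) / (3) = -3.4286
Iteration 2:
  x_1 = (-2 - (4)·-3.4286) / (-7) = -1.6735
  x_2 = (-12 - (-2)·-1.6735) / (3) = -5.1157

(-1.6735, -5.1157)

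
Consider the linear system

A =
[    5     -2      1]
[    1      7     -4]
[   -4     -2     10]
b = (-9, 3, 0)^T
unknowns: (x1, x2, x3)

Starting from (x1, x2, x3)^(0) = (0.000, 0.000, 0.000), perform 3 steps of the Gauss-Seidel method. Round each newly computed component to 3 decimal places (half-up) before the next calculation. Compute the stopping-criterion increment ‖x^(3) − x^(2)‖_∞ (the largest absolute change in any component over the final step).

0.171

Iteration 1:
  x1 = (-9 - (-2)·0.000 - (1)·0.000) / (5) = -1.800
  x2 = (3 - (1)·-1.800 - (-4)·0.000) / (7) = 0.686
  x3 = (0 - (-4)·-1.800 - (-2)·0.686) / (10) = -0.583
Iteration 2:
  x1 = (-9 - (-2)·0.686 - (1)·-0.583) / (5) = -1.409
  x2 = (3 - (1)·-1.409 - (-4)·-0.583) / (7) = 0.297
  x3 = (0 - (-4)·-1.409 - (-2)·0.297) / (10) = -0.504
Iteration 3:
  x1 = (-9 - (-2)·0.297 - (1)·-0.504) / (5) = -1.580
  x2 = (3 - (1)·-1.580 - (-4)·-0.504) / (7) = 0.366
  x3 = (0 - (-4)·-1.580 - (-2)·0.366) / (10) = -0.559
Change: (-0.171, 0.069, -0.055) → max |·| = 0.171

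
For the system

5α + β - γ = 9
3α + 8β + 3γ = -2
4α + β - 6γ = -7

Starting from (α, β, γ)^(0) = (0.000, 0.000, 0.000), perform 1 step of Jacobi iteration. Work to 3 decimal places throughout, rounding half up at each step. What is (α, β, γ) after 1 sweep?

Iteration 1:
  α = (9 - (1)·0.000 - (-1)·0.000) / (5) = 1.800
  β = (-2 - (3)·0.000 - (3)·0.000) / (8) = -0.250
  γ = (-7 - (4)·0.000 - (1)·0.000) / (-6) = 1.167

(1.800, -0.250, 1.167)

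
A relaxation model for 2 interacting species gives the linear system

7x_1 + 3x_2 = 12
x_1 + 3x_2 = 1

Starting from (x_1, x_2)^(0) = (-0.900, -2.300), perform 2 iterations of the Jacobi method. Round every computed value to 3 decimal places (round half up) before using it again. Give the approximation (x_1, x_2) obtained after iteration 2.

Iteration 1:
  x_1 = (12 - (3)·-2.300) / (7) = 2.700
  x_2 = (1 - (1)·-0.900) / (3) = 0.633
Iteration 2:
  x_1 = (12 - (3)·0.633) / (7) = 1.443
  x_2 = (1 - (1)·2.700) / (3) = -0.567

(1.443, -0.567)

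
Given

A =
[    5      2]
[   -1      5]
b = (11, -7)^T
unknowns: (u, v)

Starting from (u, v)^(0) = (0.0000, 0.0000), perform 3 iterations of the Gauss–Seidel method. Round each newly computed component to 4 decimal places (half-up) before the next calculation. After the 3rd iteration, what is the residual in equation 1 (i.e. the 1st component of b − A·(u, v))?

Iteration 1:
  u = (11 - (2)·0.0000) / (5) = 2.2000
  v = (-7 - (-1)·2.2000) / (5) = -0.9600
Iteration 2:
  u = (11 - (2)·-0.9600) / (5) = 2.5840
  v = (-7 - (-1)·2.5840) / (5) = -0.8832
Iteration 3:
  u = (11 - (2)·-0.8832) / (5) = 2.5533
  v = (-7 - (-1)·2.5533) / (5) = -0.8893
Residual b − A·x = (0.0121, -0.0002)

0.0121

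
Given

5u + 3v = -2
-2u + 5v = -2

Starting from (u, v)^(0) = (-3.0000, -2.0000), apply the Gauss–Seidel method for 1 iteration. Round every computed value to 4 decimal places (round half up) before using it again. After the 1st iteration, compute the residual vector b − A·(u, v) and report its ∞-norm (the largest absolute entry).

5.7600

Iteration 1:
  u = (-2 - (3)·-2.0000) / (5) = 0.8000
  v = (-2 - (-2)·0.8000) / (5) = -0.0800
Residual b − A·x = (-5.7600, 0.0000); ∞-norm = 5.7600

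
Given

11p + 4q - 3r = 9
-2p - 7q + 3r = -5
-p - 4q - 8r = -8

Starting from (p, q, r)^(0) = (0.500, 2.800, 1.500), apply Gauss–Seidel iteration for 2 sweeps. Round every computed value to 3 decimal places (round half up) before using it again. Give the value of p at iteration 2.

Iteration 1:
  p = (9 - (4)·2.800 - (-3)·1.500) / (11) = 0.209
  q = (-5 - (-2)·0.209 - (3)·1.500) / (-7) = 1.297
  r = (-8 - (-1)·0.209 - (-4)·1.297) / (-8) = 0.325
Iteration 2:
  p = (9 - (4)·1.297 - (-3)·0.325) / (11) = 0.435
  q = (-5 - (-2)·0.435 - (3)·0.325) / (-7) = 0.729
  r = (-8 - (-1)·0.435 - (-4)·0.729) / (-8) = 0.581

0.435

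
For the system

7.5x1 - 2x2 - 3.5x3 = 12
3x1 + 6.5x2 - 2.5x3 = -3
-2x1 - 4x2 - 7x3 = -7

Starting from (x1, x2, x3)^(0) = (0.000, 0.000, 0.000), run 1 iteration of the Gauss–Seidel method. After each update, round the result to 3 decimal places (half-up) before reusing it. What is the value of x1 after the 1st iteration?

1.600

Iteration 1:
  x1 = (12 - (-2)·0.000 - (-3.5)·0.000) / (7.5) = 1.600
  x2 = (-3 - (3)·1.600 - (-2.5)·0.000) / (6.5) = -1.200
  x3 = (-7 - (-2)·1.600 - (-4)·-1.200) / (-7) = 1.229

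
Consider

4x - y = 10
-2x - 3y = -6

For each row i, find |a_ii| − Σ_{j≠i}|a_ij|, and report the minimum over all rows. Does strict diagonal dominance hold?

1

row 1: |4| − (1) = 3
row 2: |-3| − (2) = 1
minimum over rows = 1 → strictly diagonally dominant (convergence guaranteed)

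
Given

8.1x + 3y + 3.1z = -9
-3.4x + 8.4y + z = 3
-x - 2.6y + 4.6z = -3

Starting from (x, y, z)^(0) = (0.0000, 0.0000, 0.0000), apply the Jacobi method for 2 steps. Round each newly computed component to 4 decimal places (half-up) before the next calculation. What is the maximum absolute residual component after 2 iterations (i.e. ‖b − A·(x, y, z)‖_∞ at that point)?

1.2394

Iteration 1:
  x = (-9 - (3)·0.0000 - (3.1)·0.0000) / (8.1) = -1.1111
  y = (3 - (-3.4)·0.0000 - (1)·0.0000) / (8.4) = 0.3571
  z = (-3 - (-1)·0.0000 - (-2.6)·0.0000) / (4.6) = -0.6522
Iteration 2:
  x = (-9 - (3)·0.3571 - (3.1)·-0.6522) / (8.1) = -0.9938
  y = (3 - (-3.4)·-1.1111 - (1)·-0.6522) / (8.4) = -0.0149
  z = (-3 - (-1)·-1.1111 - (-2.6)·0.3571) / (4.6) = -0.6919
Residual b − A·x = (1.2394, 0.4381, -0.8498); ∞-norm = 1.2394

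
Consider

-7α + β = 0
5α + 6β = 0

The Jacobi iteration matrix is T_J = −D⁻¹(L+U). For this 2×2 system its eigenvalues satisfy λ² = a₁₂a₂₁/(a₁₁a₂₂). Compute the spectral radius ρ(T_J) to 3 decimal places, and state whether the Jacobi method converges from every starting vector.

0.345

a₁₂a₂₁/(a₁₁a₂₂) = (1)·(5) / ((-7)·(6)) = -0.119048
ρ = √|-0.119048| = √0.119048 = 0.345
ρ < 1, so Jacobi converges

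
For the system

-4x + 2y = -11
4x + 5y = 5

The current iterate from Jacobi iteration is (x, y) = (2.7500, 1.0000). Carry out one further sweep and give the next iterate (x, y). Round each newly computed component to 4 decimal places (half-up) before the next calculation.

One sweep:
  x = (-11 - (2)·1.0000) / (-4) = 3.2500
  y = (5 - (4)·2.7500) / (5) = -1.2000

(3.2500, -1.2000)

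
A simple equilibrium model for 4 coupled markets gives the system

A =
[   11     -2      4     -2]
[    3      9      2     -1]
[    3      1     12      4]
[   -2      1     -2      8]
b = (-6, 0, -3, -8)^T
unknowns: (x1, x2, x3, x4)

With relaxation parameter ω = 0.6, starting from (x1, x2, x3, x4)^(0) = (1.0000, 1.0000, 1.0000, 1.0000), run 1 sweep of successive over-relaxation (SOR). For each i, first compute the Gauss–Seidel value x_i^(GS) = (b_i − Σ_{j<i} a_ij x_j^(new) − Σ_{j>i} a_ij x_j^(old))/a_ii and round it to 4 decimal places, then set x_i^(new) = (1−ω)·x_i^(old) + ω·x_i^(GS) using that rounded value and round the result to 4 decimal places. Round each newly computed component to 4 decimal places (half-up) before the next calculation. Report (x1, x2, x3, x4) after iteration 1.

Iteration 1:
  x1: GS value = (-6 - (-2)·1.0000 - (4)·1.0000 - (-2)·1.0000) / (11) = -0.5455;  x1 ← (1−ω)·1.0000 + ω·-0.5455 = 0.0727
  x2: GS value = (0 - (3)·0.0727 - (2)·1.0000 - (-1)·1.0000) / (9) = -0.1353;  x2 ← (1−ω)·1.0000 + ω·-0.1353 = 0.3188
  x3: GS value = (-3 - (3)·0.0727 - (1)·0.3188 - (4)·1.0000) / (12) = -0.6281;  x3 ← (1−ω)·1.0000 + ω·-0.6281 = 0.0231
  x4: GS value = (-8 - (-2)·0.0727 - (1)·0.3188 - (-2)·0.0231) / (8) = -1.0159;  x4 ← (1−ω)·1.0000 + ω·-1.0159 = -0.2095

(0.0727, 0.3188, 0.0231, -0.2095)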